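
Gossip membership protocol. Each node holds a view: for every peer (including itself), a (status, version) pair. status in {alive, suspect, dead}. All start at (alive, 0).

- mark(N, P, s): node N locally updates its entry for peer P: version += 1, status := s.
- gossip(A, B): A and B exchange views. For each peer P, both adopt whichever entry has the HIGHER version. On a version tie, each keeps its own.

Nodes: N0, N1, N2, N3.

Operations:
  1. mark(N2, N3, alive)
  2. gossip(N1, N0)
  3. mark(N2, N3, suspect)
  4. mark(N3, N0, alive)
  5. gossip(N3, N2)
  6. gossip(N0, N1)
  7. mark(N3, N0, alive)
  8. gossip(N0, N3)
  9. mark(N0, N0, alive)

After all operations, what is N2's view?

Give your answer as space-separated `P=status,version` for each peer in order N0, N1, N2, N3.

Answer: N0=alive,1 N1=alive,0 N2=alive,0 N3=suspect,2

Derivation:
Op 1: N2 marks N3=alive -> (alive,v1)
Op 2: gossip N1<->N0 -> N1.N0=(alive,v0) N1.N1=(alive,v0) N1.N2=(alive,v0) N1.N3=(alive,v0) | N0.N0=(alive,v0) N0.N1=(alive,v0) N0.N2=(alive,v0) N0.N3=(alive,v0)
Op 3: N2 marks N3=suspect -> (suspect,v2)
Op 4: N3 marks N0=alive -> (alive,v1)
Op 5: gossip N3<->N2 -> N3.N0=(alive,v1) N3.N1=(alive,v0) N3.N2=(alive,v0) N3.N3=(suspect,v2) | N2.N0=(alive,v1) N2.N1=(alive,v0) N2.N2=(alive,v0) N2.N3=(suspect,v2)
Op 6: gossip N0<->N1 -> N0.N0=(alive,v0) N0.N1=(alive,v0) N0.N2=(alive,v0) N0.N3=(alive,v0) | N1.N0=(alive,v0) N1.N1=(alive,v0) N1.N2=(alive,v0) N1.N3=(alive,v0)
Op 7: N3 marks N0=alive -> (alive,v2)
Op 8: gossip N0<->N3 -> N0.N0=(alive,v2) N0.N1=(alive,v0) N0.N2=(alive,v0) N0.N3=(suspect,v2) | N3.N0=(alive,v2) N3.N1=(alive,v0) N3.N2=(alive,v0) N3.N3=(suspect,v2)
Op 9: N0 marks N0=alive -> (alive,v3)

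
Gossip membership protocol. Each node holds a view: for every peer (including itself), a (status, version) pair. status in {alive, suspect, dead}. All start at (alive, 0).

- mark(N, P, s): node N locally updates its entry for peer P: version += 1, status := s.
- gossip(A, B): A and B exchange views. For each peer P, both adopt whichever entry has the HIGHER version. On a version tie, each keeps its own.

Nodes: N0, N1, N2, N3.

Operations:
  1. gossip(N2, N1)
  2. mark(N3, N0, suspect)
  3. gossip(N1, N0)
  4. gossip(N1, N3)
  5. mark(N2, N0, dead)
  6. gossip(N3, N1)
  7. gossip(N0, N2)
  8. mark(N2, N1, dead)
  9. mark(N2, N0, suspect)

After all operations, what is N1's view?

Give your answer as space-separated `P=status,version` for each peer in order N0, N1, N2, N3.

Op 1: gossip N2<->N1 -> N2.N0=(alive,v0) N2.N1=(alive,v0) N2.N2=(alive,v0) N2.N3=(alive,v0) | N1.N0=(alive,v0) N1.N1=(alive,v0) N1.N2=(alive,v0) N1.N3=(alive,v0)
Op 2: N3 marks N0=suspect -> (suspect,v1)
Op 3: gossip N1<->N0 -> N1.N0=(alive,v0) N1.N1=(alive,v0) N1.N2=(alive,v0) N1.N3=(alive,v0) | N0.N0=(alive,v0) N0.N1=(alive,v0) N0.N2=(alive,v0) N0.N3=(alive,v0)
Op 4: gossip N1<->N3 -> N1.N0=(suspect,v1) N1.N1=(alive,v0) N1.N2=(alive,v0) N1.N3=(alive,v0) | N3.N0=(suspect,v1) N3.N1=(alive,v0) N3.N2=(alive,v0) N3.N3=(alive,v0)
Op 5: N2 marks N0=dead -> (dead,v1)
Op 6: gossip N3<->N1 -> N3.N0=(suspect,v1) N3.N1=(alive,v0) N3.N2=(alive,v0) N3.N3=(alive,v0) | N1.N0=(suspect,v1) N1.N1=(alive,v0) N1.N2=(alive,v0) N1.N3=(alive,v0)
Op 7: gossip N0<->N2 -> N0.N0=(dead,v1) N0.N1=(alive,v0) N0.N2=(alive,v0) N0.N3=(alive,v0) | N2.N0=(dead,v1) N2.N1=(alive,v0) N2.N2=(alive,v0) N2.N3=(alive,v0)
Op 8: N2 marks N1=dead -> (dead,v1)
Op 9: N2 marks N0=suspect -> (suspect,v2)

Answer: N0=suspect,1 N1=alive,0 N2=alive,0 N3=alive,0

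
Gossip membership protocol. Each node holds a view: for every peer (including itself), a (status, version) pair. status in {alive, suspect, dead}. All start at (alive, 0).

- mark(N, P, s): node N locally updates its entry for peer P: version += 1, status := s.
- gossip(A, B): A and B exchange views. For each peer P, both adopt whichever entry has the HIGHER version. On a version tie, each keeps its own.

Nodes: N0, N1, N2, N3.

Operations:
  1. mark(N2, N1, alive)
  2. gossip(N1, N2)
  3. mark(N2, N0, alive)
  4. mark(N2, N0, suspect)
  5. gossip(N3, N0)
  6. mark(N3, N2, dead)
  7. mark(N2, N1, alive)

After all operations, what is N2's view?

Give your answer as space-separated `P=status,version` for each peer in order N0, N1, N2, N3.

Answer: N0=suspect,2 N1=alive,2 N2=alive,0 N3=alive,0

Derivation:
Op 1: N2 marks N1=alive -> (alive,v1)
Op 2: gossip N1<->N2 -> N1.N0=(alive,v0) N1.N1=(alive,v1) N1.N2=(alive,v0) N1.N3=(alive,v0) | N2.N0=(alive,v0) N2.N1=(alive,v1) N2.N2=(alive,v0) N2.N3=(alive,v0)
Op 3: N2 marks N0=alive -> (alive,v1)
Op 4: N2 marks N0=suspect -> (suspect,v2)
Op 5: gossip N3<->N0 -> N3.N0=(alive,v0) N3.N1=(alive,v0) N3.N2=(alive,v0) N3.N3=(alive,v0) | N0.N0=(alive,v0) N0.N1=(alive,v0) N0.N2=(alive,v0) N0.N3=(alive,v0)
Op 6: N3 marks N2=dead -> (dead,v1)
Op 7: N2 marks N1=alive -> (alive,v2)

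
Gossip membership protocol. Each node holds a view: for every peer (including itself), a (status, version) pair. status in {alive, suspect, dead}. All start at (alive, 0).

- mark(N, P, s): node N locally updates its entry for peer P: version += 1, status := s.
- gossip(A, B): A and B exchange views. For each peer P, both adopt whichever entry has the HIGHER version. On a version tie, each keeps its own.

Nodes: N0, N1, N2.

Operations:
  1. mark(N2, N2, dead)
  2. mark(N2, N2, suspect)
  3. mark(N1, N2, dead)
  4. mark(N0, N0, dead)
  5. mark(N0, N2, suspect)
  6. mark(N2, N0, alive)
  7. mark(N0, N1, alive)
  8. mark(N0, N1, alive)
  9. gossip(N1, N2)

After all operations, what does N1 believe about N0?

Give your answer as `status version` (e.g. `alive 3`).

Answer: alive 1

Derivation:
Op 1: N2 marks N2=dead -> (dead,v1)
Op 2: N2 marks N2=suspect -> (suspect,v2)
Op 3: N1 marks N2=dead -> (dead,v1)
Op 4: N0 marks N0=dead -> (dead,v1)
Op 5: N0 marks N2=suspect -> (suspect,v1)
Op 6: N2 marks N0=alive -> (alive,v1)
Op 7: N0 marks N1=alive -> (alive,v1)
Op 8: N0 marks N1=alive -> (alive,v2)
Op 9: gossip N1<->N2 -> N1.N0=(alive,v1) N1.N1=(alive,v0) N1.N2=(suspect,v2) | N2.N0=(alive,v1) N2.N1=(alive,v0) N2.N2=(suspect,v2)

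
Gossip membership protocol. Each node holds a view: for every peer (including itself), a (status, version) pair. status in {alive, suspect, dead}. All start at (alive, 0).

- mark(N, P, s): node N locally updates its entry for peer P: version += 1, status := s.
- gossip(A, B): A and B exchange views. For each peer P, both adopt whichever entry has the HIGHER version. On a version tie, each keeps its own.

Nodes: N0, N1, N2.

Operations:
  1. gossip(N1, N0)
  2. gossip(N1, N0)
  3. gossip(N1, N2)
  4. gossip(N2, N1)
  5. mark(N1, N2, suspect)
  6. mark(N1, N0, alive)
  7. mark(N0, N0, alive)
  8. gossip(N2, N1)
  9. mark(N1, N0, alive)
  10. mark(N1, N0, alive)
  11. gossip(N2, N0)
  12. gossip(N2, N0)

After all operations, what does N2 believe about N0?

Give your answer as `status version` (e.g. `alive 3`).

Op 1: gossip N1<->N0 -> N1.N0=(alive,v0) N1.N1=(alive,v0) N1.N2=(alive,v0) | N0.N0=(alive,v0) N0.N1=(alive,v0) N0.N2=(alive,v0)
Op 2: gossip N1<->N0 -> N1.N0=(alive,v0) N1.N1=(alive,v0) N1.N2=(alive,v0) | N0.N0=(alive,v0) N0.N1=(alive,v0) N0.N2=(alive,v0)
Op 3: gossip N1<->N2 -> N1.N0=(alive,v0) N1.N1=(alive,v0) N1.N2=(alive,v0) | N2.N0=(alive,v0) N2.N1=(alive,v0) N2.N2=(alive,v0)
Op 4: gossip N2<->N1 -> N2.N0=(alive,v0) N2.N1=(alive,v0) N2.N2=(alive,v0) | N1.N0=(alive,v0) N1.N1=(alive,v0) N1.N2=(alive,v0)
Op 5: N1 marks N2=suspect -> (suspect,v1)
Op 6: N1 marks N0=alive -> (alive,v1)
Op 7: N0 marks N0=alive -> (alive,v1)
Op 8: gossip N2<->N1 -> N2.N0=(alive,v1) N2.N1=(alive,v0) N2.N2=(suspect,v1) | N1.N0=(alive,v1) N1.N1=(alive,v0) N1.N2=(suspect,v1)
Op 9: N1 marks N0=alive -> (alive,v2)
Op 10: N1 marks N0=alive -> (alive,v3)
Op 11: gossip N2<->N0 -> N2.N0=(alive,v1) N2.N1=(alive,v0) N2.N2=(suspect,v1) | N0.N0=(alive,v1) N0.N1=(alive,v0) N0.N2=(suspect,v1)
Op 12: gossip N2<->N0 -> N2.N0=(alive,v1) N2.N1=(alive,v0) N2.N2=(suspect,v1) | N0.N0=(alive,v1) N0.N1=(alive,v0) N0.N2=(suspect,v1)

Answer: alive 1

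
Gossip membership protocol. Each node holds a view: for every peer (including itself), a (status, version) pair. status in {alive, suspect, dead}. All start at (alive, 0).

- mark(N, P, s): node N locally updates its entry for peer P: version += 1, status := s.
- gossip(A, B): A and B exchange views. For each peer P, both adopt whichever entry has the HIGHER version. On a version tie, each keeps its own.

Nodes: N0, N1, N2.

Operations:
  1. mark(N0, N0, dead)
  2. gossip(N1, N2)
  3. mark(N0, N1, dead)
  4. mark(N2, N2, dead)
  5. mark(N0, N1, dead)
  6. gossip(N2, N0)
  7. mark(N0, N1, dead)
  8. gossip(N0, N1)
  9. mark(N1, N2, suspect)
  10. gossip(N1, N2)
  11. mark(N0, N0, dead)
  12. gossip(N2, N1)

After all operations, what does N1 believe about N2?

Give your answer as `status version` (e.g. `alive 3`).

Answer: suspect 2

Derivation:
Op 1: N0 marks N0=dead -> (dead,v1)
Op 2: gossip N1<->N2 -> N1.N0=(alive,v0) N1.N1=(alive,v0) N1.N2=(alive,v0) | N2.N0=(alive,v0) N2.N1=(alive,v0) N2.N2=(alive,v0)
Op 3: N0 marks N1=dead -> (dead,v1)
Op 4: N2 marks N2=dead -> (dead,v1)
Op 5: N0 marks N1=dead -> (dead,v2)
Op 6: gossip N2<->N0 -> N2.N0=(dead,v1) N2.N1=(dead,v2) N2.N2=(dead,v1) | N0.N0=(dead,v1) N0.N1=(dead,v2) N0.N2=(dead,v1)
Op 7: N0 marks N1=dead -> (dead,v3)
Op 8: gossip N0<->N1 -> N0.N0=(dead,v1) N0.N1=(dead,v3) N0.N2=(dead,v1) | N1.N0=(dead,v1) N1.N1=(dead,v3) N1.N2=(dead,v1)
Op 9: N1 marks N2=suspect -> (suspect,v2)
Op 10: gossip N1<->N2 -> N1.N0=(dead,v1) N1.N1=(dead,v3) N1.N2=(suspect,v2) | N2.N0=(dead,v1) N2.N1=(dead,v3) N2.N2=(suspect,v2)
Op 11: N0 marks N0=dead -> (dead,v2)
Op 12: gossip N2<->N1 -> N2.N0=(dead,v1) N2.N1=(dead,v3) N2.N2=(suspect,v2) | N1.N0=(dead,v1) N1.N1=(dead,v3) N1.N2=(suspect,v2)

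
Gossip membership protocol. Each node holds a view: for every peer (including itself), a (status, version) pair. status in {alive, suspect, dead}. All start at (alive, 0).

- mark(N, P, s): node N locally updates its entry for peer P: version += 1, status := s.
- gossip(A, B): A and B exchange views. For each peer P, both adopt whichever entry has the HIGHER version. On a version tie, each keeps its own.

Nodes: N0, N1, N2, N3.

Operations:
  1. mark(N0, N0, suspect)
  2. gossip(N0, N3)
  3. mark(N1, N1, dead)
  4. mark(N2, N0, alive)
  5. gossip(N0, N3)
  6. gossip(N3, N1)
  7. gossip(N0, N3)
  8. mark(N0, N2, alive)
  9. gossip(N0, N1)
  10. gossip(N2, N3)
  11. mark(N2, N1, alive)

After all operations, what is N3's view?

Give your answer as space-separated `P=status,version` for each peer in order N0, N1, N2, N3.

Op 1: N0 marks N0=suspect -> (suspect,v1)
Op 2: gossip N0<->N3 -> N0.N0=(suspect,v1) N0.N1=(alive,v0) N0.N2=(alive,v0) N0.N3=(alive,v0) | N3.N0=(suspect,v1) N3.N1=(alive,v0) N3.N2=(alive,v0) N3.N3=(alive,v0)
Op 3: N1 marks N1=dead -> (dead,v1)
Op 4: N2 marks N0=alive -> (alive,v1)
Op 5: gossip N0<->N3 -> N0.N0=(suspect,v1) N0.N1=(alive,v0) N0.N2=(alive,v0) N0.N3=(alive,v0) | N3.N0=(suspect,v1) N3.N1=(alive,v0) N3.N2=(alive,v0) N3.N3=(alive,v0)
Op 6: gossip N3<->N1 -> N3.N0=(suspect,v1) N3.N1=(dead,v1) N3.N2=(alive,v0) N3.N3=(alive,v0) | N1.N0=(suspect,v1) N1.N1=(dead,v1) N1.N2=(alive,v0) N1.N3=(alive,v0)
Op 7: gossip N0<->N3 -> N0.N0=(suspect,v1) N0.N1=(dead,v1) N0.N2=(alive,v0) N0.N3=(alive,v0) | N3.N0=(suspect,v1) N3.N1=(dead,v1) N3.N2=(alive,v0) N3.N3=(alive,v0)
Op 8: N0 marks N2=alive -> (alive,v1)
Op 9: gossip N0<->N1 -> N0.N0=(suspect,v1) N0.N1=(dead,v1) N0.N2=(alive,v1) N0.N3=(alive,v0) | N1.N0=(suspect,v1) N1.N1=(dead,v1) N1.N2=(alive,v1) N1.N3=(alive,v0)
Op 10: gossip N2<->N3 -> N2.N0=(alive,v1) N2.N1=(dead,v1) N2.N2=(alive,v0) N2.N3=(alive,v0) | N3.N0=(suspect,v1) N3.N1=(dead,v1) N3.N2=(alive,v0) N3.N3=(alive,v0)
Op 11: N2 marks N1=alive -> (alive,v2)

Answer: N0=suspect,1 N1=dead,1 N2=alive,0 N3=alive,0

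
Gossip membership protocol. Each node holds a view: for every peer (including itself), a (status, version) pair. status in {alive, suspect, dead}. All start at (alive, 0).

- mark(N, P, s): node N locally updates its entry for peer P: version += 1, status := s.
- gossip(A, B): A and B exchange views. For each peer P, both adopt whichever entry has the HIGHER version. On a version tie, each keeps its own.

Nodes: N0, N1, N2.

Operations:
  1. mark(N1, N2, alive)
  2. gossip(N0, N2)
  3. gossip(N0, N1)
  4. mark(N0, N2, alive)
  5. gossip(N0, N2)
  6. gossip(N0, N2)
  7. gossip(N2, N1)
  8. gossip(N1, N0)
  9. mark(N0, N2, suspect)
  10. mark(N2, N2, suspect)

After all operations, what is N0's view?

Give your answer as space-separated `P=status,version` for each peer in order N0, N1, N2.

Op 1: N1 marks N2=alive -> (alive,v1)
Op 2: gossip N0<->N2 -> N0.N0=(alive,v0) N0.N1=(alive,v0) N0.N2=(alive,v0) | N2.N0=(alive,v0) N2.N1=(alive,v0) N2.N2=(alive,v0)
Op 3: gossip N0<->N1 -> N0.N0=(alive,v0) N0.N1=(alive,v0) N0.N2=(alive,v1) | N1.N0=(alive,v0) N1.N1=(alive,v0) N1.N2=(alive,v1)
Op 4: N0 marks N2=alive -> (alive,v2)
Op 5: gossip N0<->N2 -> N0.N0=(alive,v0) N0.N1=(alive,v0) N0.N2=(alive,v2) | N2.N0=(alive,v0) N2.N1=(alive,v0) N2.N2=(alive,v2)
Op 6: gossip N0<->N2 -> N0.N0=(alive,v0) N0.N1=(alive,v0) N0.N2=(alive,v2) | N2.N0=(alive,v0) N2.N1=(alive,v0) N2.N2=(alive,v2)
Op 7: gossip N2<->N1 -> N2.N0=(alive,v0) N2.N1=(alive,v0) N2.N2=(alive,v2) | N1.N0=(alive,v0) N1.N1=(alive,v0) N1.N2=(alive,v2)
Op 8: gossip N1<->N0 -> N1.N0=(alive,v0) N1.N1=(alive,v0) N1.N2=(alive,v2) | N0.N0=(alive,v0) N0.N1=(alive,v0) N0.N2=(alive,v2)
Op 9: N0 marks N2=suspect -> (suspect,v3)
Op 10: N2 marks N2=suspect -> (suspect,v3)

Answer: N0=alive,0 N1=alive,0 N2=suspect,3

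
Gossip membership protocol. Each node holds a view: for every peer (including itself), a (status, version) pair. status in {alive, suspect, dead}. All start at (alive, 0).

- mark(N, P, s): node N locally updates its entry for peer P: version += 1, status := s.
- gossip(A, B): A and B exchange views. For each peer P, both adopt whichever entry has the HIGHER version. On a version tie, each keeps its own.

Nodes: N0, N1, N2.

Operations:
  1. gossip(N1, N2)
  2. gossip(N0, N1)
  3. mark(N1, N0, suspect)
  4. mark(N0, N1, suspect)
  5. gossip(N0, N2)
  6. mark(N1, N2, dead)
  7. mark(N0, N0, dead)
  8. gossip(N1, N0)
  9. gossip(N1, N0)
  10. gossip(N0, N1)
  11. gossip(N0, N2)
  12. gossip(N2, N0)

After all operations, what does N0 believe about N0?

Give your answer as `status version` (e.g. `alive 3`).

Answer: dead 1

Derivation:
Op 1: gossip N1<->N2 -> N1.N0=(alive,v0) N1.N1=(alive,v0) N1.N2=(alive,v0) | N2.N0=(alive,v0) N2.N1=(alive,v0) N2.N2=(alive,v0)
Op 2: gossip N0<->N1 -> N0.N0=(alive,v0) N0.N1=(alive,v0) N0.N2=(alive,v0) | N1.N0=(alive,v0) N1.N1=(alive,v0) N1.N2=(alive,v0)
Op 3: N1 marks N0=suspect -> (suspect,v1)
Op 4: N0 marks N1=suspect -> (suspect,v1)
Op 5: gossip N0<->N2 -> N0.N0=(alive,v0) N0.N1=(suspect,v1) N0.N2=(alive,v0) | N2.N0=(alive,v0) N2.N1=(suspect,v1) N2.N2=(alive,v0)
Op 6: N1 marks N2=dead -> (dead,v1)
Op 7: N0 marks N0=dead -> (dead,v1)
Op 8: gossip N1<->N0 -> N1.N0=(suspect,v1) N1.N1=(suspect,v1) N1.N2=(dead,v1) | N0.N0=(dead,v1) N0.N1=(suspect,v1) N0.N2=(dead,v1)
Op 9: gossip N1<->N0 -> N1.N0=(suspect,v1) N1.N1=(suspect,v1) N1.N2=(dead,v1) | N0.N0=(dead,v1) N0.N1=(suspect,v1) N0.N2=(dead,v1)
Op 10: gossip N0<->N1 -> N0.N0=(dead,v1) N0.N1=(suspect,v1) N0.N2=(dead,v1) | N1.N0=(suspect,v1) N1.N1=(suspect,v1) N1.N2=(dead,v1)
Op 11: gossip N0<->N2 -> N0.N0=(dead,v1) N0.N1=(suspect,v1) N0.N2=(dead,v1) | N2.N0=(dead,v1) N2.N1=(suspect,v1) N2.N2=(dead,v1)
Op 12: gossip N2<->N0 -> N2.N0=(dead,v1) N2.N1=(suspect,v1) N2.N2=(dead,v1) | N0.N0=(dead,v1) N0.N1=(suspect,v1) N0.N2=(dead,v1)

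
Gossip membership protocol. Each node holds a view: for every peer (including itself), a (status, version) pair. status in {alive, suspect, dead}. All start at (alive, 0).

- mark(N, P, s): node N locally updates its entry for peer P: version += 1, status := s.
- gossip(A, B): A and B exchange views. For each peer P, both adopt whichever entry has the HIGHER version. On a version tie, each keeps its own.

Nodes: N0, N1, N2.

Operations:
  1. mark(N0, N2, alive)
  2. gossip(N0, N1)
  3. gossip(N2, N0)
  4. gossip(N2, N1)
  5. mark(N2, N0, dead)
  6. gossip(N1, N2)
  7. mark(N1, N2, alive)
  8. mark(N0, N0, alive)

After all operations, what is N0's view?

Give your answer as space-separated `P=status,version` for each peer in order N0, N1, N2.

Op 1: N0 marks N2=alive -> (alive,v1)
Op 2: gossip N0<->N1 -> N0.N0=(alive,v0) N0.N1=(alive,v0) N0.N2=(alive,v1) | N1.N0=(alive,v0) N1.N1=(alive,v0) N1.N2=(alive,v1)
Op 3: gossip N2<->N0 -> N2.N0=(alive,v0) N2.N1=(alive,v0) N2.N2=(alive,v1) | N0.N0=(alive,v0) N0.N1=(alive,v0) N0.N2=(alive,v1)
Op 4: gossip N2<->N1 -> N2.N0=(alive,v0) N2.N1=(alive,v0) N2.N2=(alive,v1) | N1.N0=(alive,v0) N1.N1=(alive,v0) N1.N2=(alive,v1)
Op 5: N2 marks N0=dead -> (dead,v1)
Op 6: gossip N1<->N2 -> N1.N0=(dead,v1) N1.N1=(alive,v0) N1.N2=(alive,v1) | N2.N0=(dead,v1) N2.N1=(alive,v0) N2.N2=(alive,v1)
Op 7: N1 marks N2=alive -> (alive,v2)
Op 8: N0 marks N0=alive -> (alive,v1)

Answer: N0=alive,1 N1=alive,0 N2=alive,1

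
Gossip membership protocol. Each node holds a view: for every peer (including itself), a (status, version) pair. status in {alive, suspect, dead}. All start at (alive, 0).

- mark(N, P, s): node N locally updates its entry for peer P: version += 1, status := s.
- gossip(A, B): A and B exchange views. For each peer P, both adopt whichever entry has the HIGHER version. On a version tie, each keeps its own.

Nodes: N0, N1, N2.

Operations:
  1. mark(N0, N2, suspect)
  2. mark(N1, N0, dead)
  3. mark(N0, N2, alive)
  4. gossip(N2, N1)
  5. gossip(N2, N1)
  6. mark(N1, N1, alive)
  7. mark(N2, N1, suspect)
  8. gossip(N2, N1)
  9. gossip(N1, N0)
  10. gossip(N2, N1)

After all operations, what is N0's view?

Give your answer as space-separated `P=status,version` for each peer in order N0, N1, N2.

Op 1: N0 marks N2=suspect -> (suspect,v1)
Op 2: N1 marks N0=dead -> (dead,v1)
Op 3: N0 marks N2=alive -> (alive,v2)
Op 4: gossip N2<->N1 -> N2.N0=(dead,v1) N2.N1=(alive,v0) N2.N2=(alive,v0) | N1.N0=(dead,v1) N1.N1=(alive,v0) N1.N2=(alive,v0)
Op 5: gossip N2<->N1 -> N2.N0=(dead,v1) N2.N1=(alive,v0) N2.N2=(alive,v0) | N1.N0=(dead,v1) N1.N1=(alive,v0) N1.N2=(alive,v0)
Op 6: N1 marks N1=alive -> (alive,v1)
Op 7: N2 marks N1=suspect -> (suspect,v1)
Op 8: gossip N2<->N1 -> N2.N0=(dead,v1) N2.N1=(suspect,v1) N2.N2=(alive,v0) | N1.N0=(dead,v1) N1.N1=(alive,v1) N1.N2=(alive,v0)
Op 9: gossip N1<->N0 -> N1.N0=(dead,v1) N1.N1=(alive,v1) N1.N2=(alive,v2) | N0.N0=(dead,v1) N0.N1=(alive,v1) N0.N2=(alive,v2)
Op 10: gossip N2<->N1 -> N2.N0=(dead,v1) N2.N1=(suspect,v1) N2.N2=(alive,v2) | N1.N0=(dead,v1) N1.N1=(alive,v1) N1.N2=(alive,v2)

Answer: N0=dead,1 N1=alive,1 N2=alive,2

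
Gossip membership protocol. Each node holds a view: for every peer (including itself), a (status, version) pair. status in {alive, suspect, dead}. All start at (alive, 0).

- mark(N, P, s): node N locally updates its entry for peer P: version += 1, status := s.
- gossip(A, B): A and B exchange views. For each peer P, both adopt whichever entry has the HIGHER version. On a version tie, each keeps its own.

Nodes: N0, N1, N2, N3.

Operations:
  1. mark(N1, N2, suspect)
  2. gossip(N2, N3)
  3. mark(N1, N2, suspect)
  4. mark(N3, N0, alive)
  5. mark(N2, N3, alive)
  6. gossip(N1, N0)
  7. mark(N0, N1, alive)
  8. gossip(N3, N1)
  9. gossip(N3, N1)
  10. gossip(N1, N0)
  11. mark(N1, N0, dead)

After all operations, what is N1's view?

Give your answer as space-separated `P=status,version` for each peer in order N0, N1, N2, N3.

Answer: N0=dead,2 N1=alive,1 N2=suspect,2 N3=alive,0

Derivation:
Op 1: N1 marks N2=suspect -> (suspect,v1)
Op 2: gossip N2<->N3 -> N2.N0=(alive,v0) N2.N1=(alive,v0) N2.N2=(alive,v0) N2.N3=(alive,v0) | N3.N0=(alive,v0) N3.N1=(alive,v0) N3.N2=(alive,v0) N3.N3=(alive,v0)
Op 3: N1 marks N2=suspect -> (suspect,v2)
Op 4: N3 marks N0=alive -> (alive,v1)
Op 5: N2 marks N3=alive -> (alive,v1)
Op 6: gossip N1<->N0 -> N1.N0=(alive,v0) N1.N1=(alive,v0) N1.N2=(suspect,v2) N1.N3=(alive,v0) | N0.N0=(alive,v0) N0.N1=(alive,v0) N0.N2=(suspect,v2) N0.N3=(alive,v0)
Op 7: N0 marks N1=alive -> (alive,v1)
Op 8: gossip N3<->N1 -> N3.N0=(alive,v1) N3.N1=(alive,v0) N3.N2=(suspect,v2) N3.N3=(alive,v0) | N1.N0=(alive,v1) N1.N1=(alive,v0) N1.N2=(suspect,v2) N1.N3=(alive,v0)
Op 9: gossip N3<->N1 -> N3.N0=(alive,v1) N3.N1=(alive,v0) N3.N2=(suspect,v2) N3.N3=(alive,v0) | N1.N0=(alive,v1) N1.N1=(alive,v0) N1.N2=(suspect,v2) N1.N3=(alive,v0)
Op 10: gossip N1<->N0 -> N1.N0=(alive,v1) N1.N1=(alive,v1) N1.N2=(suspect,v2) N1.N3=(alive,v0) | N0.N0=(alive,v1) N0.N1=(alive,v1) N0.N2=(suspect,v2) N0.N3=(alive,v0)
Op 11: N1 marks N0=dead -> (dead,v2)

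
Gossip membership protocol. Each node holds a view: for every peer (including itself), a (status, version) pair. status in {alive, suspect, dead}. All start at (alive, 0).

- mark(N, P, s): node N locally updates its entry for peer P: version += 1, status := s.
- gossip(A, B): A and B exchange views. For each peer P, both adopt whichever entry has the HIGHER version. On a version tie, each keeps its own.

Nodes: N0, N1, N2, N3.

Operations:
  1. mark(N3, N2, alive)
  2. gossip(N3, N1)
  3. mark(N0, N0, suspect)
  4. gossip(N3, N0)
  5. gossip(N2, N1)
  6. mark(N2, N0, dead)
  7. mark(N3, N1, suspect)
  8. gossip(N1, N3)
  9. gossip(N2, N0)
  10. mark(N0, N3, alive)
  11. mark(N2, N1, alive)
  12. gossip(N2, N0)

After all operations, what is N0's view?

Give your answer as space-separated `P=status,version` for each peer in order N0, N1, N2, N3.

Answer: N0=suspect,1 N1=alive,1 N2=alive,1 N3=alive,1

Derivation:
Op 1: N3 marks N2=alive -> (alive,v1)
Op 2: gossip N3<->N1 -> N3.N0=(alive,v0) N3.N1=(alive,v0) N3.N2=(alive,v1) N3.N3=(alive,v0) | N1.N0=(alive,v0) N1.N1=(alive,v0) N1.N2=(alive,v1) N1.N3=(alive,v0)
Op 3: N0 marks N0=suspect -> (suspect,v1)
Op 4: gossip N3<->N0 -> N3.N0=(suspect,v1) N3.N1=(alive,v0) N3.N2=(alive,v1) N3.N3=(alive,v0) | N0.N0=(suspect,v1) N0.N1=(alive,v0) N0.N2=(alive,v1) N0.N3=(alive,v0)
Op 5: gossip N2<->N1 -> N2.N0=(alive,v0) N2.N1=(alive,v0) N2.N2=(alive,v1) N2.N3=(alive,v0) | N1.N0=(alive,v0) N1.N1=(alive,v0) N1.N2=(alive,v1) N1.N3=(alive,v0)
Op 6: N2 marks N0=dead -> (dead,v1)
Op 7: N3 marks N1=suspect -> (suspect,v1)
Op 8: gossip N1<->N3 -> N1.N0=(suspect,v1) N1.N1=(suspect,v1) N1.N2=(alive,v1) N1.N3=(alive,v0) | N3.N0=(suspect,v1) N3.N1=(suspect,v1) N3.N2=(alive,v1) N3.N3=(alive,v0)
Op 9: gossip N2<->N0 -> N2.N0=(dead,v1) N2.N1=(alive,v0) N2.N2=(alive,v1) N2.N3=(alive,v0) | N0.N0=(suspect,v1) N0.N1=(alive,v0) N0.N2=(alive,v1) N0.N3=(alive,v0)
Op 10: N0 marks N3=alive -> (alive,v1)
Op 11: N2 marks N1=alive -> (alive,v1)
Op 12: gossip N2<->N0 -> N2.N0=(dead,v1) N2.N1=(alive,v1) N2.N2=(alive,v1) N2.N3=(alive,v1) | N0.N0=(suspect,v1) N0.N1=(alive,v1) N0.N2=(alive,v1) N0.N3=(alive,v1)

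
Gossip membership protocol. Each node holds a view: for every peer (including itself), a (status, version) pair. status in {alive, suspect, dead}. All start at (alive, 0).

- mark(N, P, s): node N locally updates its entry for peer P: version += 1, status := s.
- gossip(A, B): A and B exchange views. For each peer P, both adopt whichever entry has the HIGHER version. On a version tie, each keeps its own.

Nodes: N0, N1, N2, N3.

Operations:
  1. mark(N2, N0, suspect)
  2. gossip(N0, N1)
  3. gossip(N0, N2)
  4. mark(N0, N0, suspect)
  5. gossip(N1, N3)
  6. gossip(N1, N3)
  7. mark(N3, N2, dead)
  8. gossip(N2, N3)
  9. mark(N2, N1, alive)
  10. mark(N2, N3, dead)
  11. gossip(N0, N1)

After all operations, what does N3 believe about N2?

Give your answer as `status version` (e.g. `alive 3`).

Answer: dead 1

Derivation:
Op 1: N2 marks N0=suspect -> (suspect,v1)
Op 2: gossip N0<->N1 -> N0.N0=(alive,v0) N0.N1=(alive,v0) N0.N2=(alive,v0) N0.N3=(alive,v0) | N1.N0=(alive,v0) N1.N1=(alive,v0) N1.N2=(alive,v0) N1.N3=(alive,v0)
Op 3: gossip N0<->N2 -> N0.N0=(suspect,v1) N0.N1=(alive,v0) N0.N2=(alive,v0) N0.N3=(alive,v0) | N2.N0=(suspect,v1) N2.N1=(alive,v0) N2.N2=(alive,v0) N2.N3=(alive,v0)
Op 4: N0 marks N0=suspect -> (suspect,v2)
Op 5: gossip N1<->N3 -> N1.N0=(alive,v0) N1.N1=(alive,v0) N1.N2=(alive,v0) N1.N3=(alive,v0) | N3.N0=(alive,v0) N3.N1=(alive,v0) N3.N2=(alive,v0) N3.N3=(alive,v0)
Op 6: gossip N1<->N3 -> N1.N0=(alive,v0) N1.N1=(alive,v0) N1.N2=(alive,v0) N1.N3=(alive,v0) | N3.N0=(alive,v0) N3.N1=(alive,v0) N3.N2=(alive,v0) N3.N3=(alive,v0)
Op 7: N3 marks N2=dead -> (dead,v1)
Op 8: gossip N2<->N3 -> N2.N0=(suspect,v1) N2.N1=(alive,v0) N2.N2=(dead,v1) N2.N3=(alive,v0) | N3.N0=(suspect,v1) N3.N1=(alive,v0) N3.N2=(dead,v1) N3.N3=(alive,v0)
Op 9: N2 marks N1=alive -> (alive,v1)
Op 10: N2 marks N3=dead -> (dead,v1)
Op 11: gossip N0<->N1 -> N0.N0=(suspect,v2) N0.N1=(alive,v0) N0.N2=(alive,v0) N0.N3=(alive,v0) | N1.N0=(suspect,v2) N1.N1=(alive,v0) N1.N2=(alive,v0) N1.N3=(alive,v0)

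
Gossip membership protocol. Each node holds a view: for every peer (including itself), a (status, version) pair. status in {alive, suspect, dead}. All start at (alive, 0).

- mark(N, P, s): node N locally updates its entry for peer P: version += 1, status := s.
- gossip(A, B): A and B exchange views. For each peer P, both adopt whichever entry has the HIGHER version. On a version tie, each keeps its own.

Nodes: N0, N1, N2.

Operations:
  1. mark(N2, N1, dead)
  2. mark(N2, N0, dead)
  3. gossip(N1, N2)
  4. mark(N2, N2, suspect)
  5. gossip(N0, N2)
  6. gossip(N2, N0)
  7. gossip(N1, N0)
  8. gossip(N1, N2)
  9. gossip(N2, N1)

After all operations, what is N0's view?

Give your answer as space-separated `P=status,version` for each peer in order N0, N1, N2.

Answer: N0=dead,1 N1=dead,1 N2=suspect,1

Derivation:
Op 1: N2 marks N1=dead -> (dead,v1)
Op 2: N2 marks N0=dead -> (dead,v1)
Op 3: gossip N1<->N2 -> N1.N0=(dead,v1) N1.N1=(dead,v1) N1.N2=(alive,v0) | N2.N0=(dead,v1) N2.N1=(dead,v1) N2.N2=(alive,v0)
Op 4: N2 marks N2=suspect -> (suspect,v1)
Op 5: gossip N0<->N2 -> N0.N0=(dead,v1) N0.N1=(dead,v1) N0.N2=(suspect,v1) | N2.N0=(dead,v1) N2.N1=(dead,v1) N2.N2=(suspect,v1)
Op 6: gossip N2<->N0 -> N2.N0=(dead,v1) N2.N1=(dead,v1) N2.N2=(suspect,v1) | N0.N0=(dead,v1) N0.N1=(dead,v1) N0.N2=(suspect,v1)
Op 7: gossip N1<->N0 -> N1.N0=(dead,v1) N1.N1=(dead,v1) N1.N2=(suspect,v1) | N0.N0=(dead,v1) N0.N1=(dead,v1) N0.N2=(suspect,v1)
Op 8: gossip N1<->N2 -> N1.N0=(dead,v1) N1.N1=(dead,v1) N1.N2=(suspect,v1) | N2.N0=(dead,v1) N2.N1=(dead,v1) N2.N2=(suspect,v1)
Op 9: gossip N2<->N1 -> N2.N0=(dead,v1) N2.N1=(dead,v1) N2.N2=(suspect,v1) | N1.N0=(dead,v1) N1.N1=(dead,v1) N1.N2=(suspect,v1)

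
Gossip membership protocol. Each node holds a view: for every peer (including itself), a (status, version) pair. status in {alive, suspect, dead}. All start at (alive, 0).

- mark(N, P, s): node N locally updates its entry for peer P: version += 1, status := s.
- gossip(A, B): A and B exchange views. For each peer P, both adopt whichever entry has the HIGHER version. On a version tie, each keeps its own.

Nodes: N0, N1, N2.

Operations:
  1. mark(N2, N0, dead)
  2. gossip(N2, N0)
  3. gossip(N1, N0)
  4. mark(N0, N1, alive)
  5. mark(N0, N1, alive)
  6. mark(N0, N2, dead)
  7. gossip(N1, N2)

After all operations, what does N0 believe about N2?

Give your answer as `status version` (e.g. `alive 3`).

Answer: dead 1

Derivation:
Op 1: N2 marks N0=dead -> (dead,v1)
Op 2: gossip N2<->N0 -> N2.N0=(dead,v1) N2.N1=(alive,v0) N2.N2=(alive,v0) | N0.N0=(dead,v1) N0.N1=(alive,v0) N0.N2=(alive,v0)
Op 3: gossip N1<->N0 -> N1.N0=(dead,v1) N1.N1=(alive,v0) N1.N2=(alive,v0) | N0.N0=(dead,v1) N0.N1=(alive,v0) N0.N2=(alive,v0)
Op 4: N0 marks N1=alive -> (alive,v1)
Op 5: N0 marks N1=alive -> (alive,v2)
Op 6: N0 marks N2=dead -> (dead,v1)
Op 7: gossip N1<->N2 -> N1.N0=(dead,v1) N1.N1=(alive,v0) N1.N2=(alive,v0) | N2.N0=(dead,v1) N2.N1=(alive,v0) N2.N2=(alive,v0)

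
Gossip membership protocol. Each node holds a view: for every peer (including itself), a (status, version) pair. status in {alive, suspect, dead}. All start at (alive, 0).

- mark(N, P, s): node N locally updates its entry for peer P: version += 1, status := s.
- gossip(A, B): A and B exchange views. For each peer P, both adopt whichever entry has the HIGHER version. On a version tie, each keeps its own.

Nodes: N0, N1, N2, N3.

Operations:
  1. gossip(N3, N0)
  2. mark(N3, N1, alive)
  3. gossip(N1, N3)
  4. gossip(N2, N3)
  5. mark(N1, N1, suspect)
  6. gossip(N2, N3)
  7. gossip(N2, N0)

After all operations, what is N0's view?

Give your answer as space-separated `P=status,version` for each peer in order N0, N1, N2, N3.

Op 1: gossip N3<->N0 -> N3.N0=(alive,v0) N3.N1=(alive,v0) N3.N2=(alive,v0) N3.N3=(alive,v0) | N0.N0=(alive,v0) N0.N1=(alive,v0) N0.N2=(alive,v0) N0.N3=(alive,v0)
Op 2: N3 marks N1=alive -> (alive,v1)
Op 3: gossip N1<->N3 -> N1.N0=(alive,v0) N1.N1=(alive,v1) N1.N2=(alive,v0) N1.N3=(alive,v0) | N3.N0=(alive,v0) N3.N1=(alive,v1) N3.N2=(alive,v0) N3.N3=(alive,v0)
Op 4: gossip N2<->N3 -> N2.N0=(alive,v0) N2.N1=(alive,v1) N2.N2=(alive,v0) N2.N3=(alive,v0) | N3.N0=(alive,v0) N3.N1=(alive,v1) N3.N2=(alive,v0) N3.N3=(alive,v0)
Op 5: N1 marks N1=suspect -> (suspect,v2)
Op 6: gossip N2<->N3 -> N2.N0=(alive,v0) N2.N1=(alive,v1) N2.N2=(alive,v0) N2.N3=(alive,v0) | N3.N0=(alive,v0) N3.N1=(alive,v1) N3.N2=(alive,v0) N3.N3=(alive,v0)
Op 7: gossip N2<->N0 -> N2.N0=(alive,v0) N2.N1=(alive,v1) N2.N2=(alive,v0) N2.N3=(alive,v0) | N0.N0=(alive,v0) N0.N1=(alive,v1) N0.N2=(alive,v0) N0.N3=(alive,v0)

Answer: N0=alive,0 N1=alive,1 N2=alive,0 N3=alive,0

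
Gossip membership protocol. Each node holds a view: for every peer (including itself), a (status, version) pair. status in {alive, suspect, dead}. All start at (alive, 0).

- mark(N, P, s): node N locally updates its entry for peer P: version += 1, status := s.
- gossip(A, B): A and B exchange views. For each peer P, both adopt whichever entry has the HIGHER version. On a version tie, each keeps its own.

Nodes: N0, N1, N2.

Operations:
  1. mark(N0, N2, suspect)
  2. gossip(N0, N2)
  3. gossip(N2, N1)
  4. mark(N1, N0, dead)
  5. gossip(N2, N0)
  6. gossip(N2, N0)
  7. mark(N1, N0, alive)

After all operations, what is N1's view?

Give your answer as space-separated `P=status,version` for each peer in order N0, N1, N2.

Op 1: N0 marks N2=suspect -> (suspect,v1)
Op 2: gossip N0<->N2 -> N0.N0=(alive,v0) N0.N1=(alive,v0) N0.N2=(suspect,v1) | N2.N0=(alive,v0) N2.N1=(alive,v0) N2.N2=(suspect,v1)
Op 3: gossip N2<->N1 -> N2.N0=(alive,v0) N2.N1=(alive,v0) N2.N2=(suspect,v1) | N1.N0=(alive,v0) N1.N1=(alive,v0) N1.N2=(suspect,v1)
Op 4: N1 marks N0=dead -> (dead,v1)
Op 5: gossip N2<->N0 -> N2.N0=(alive,v0) N2.N1=(alive,v0) N2.N2=(suspect,v1) | N0.N0=(alive,v0) N0.N1=(alive,v0) N0.N2=(suspect,v1)
Op 6: gossip N2<->N0 -> N2.N0=(alive,v0) N2.N1=(alive,v0) N2.N2=(suspect,v1) | N0.N0=(alive,v0) N0.N1=(alive,v0) N0.N2=(suspect,v1)
Op 7: N1 marks N0=alive -> (alive,v2)

Answer: N0=alive,2 N1=alive,0 N2=suspect,1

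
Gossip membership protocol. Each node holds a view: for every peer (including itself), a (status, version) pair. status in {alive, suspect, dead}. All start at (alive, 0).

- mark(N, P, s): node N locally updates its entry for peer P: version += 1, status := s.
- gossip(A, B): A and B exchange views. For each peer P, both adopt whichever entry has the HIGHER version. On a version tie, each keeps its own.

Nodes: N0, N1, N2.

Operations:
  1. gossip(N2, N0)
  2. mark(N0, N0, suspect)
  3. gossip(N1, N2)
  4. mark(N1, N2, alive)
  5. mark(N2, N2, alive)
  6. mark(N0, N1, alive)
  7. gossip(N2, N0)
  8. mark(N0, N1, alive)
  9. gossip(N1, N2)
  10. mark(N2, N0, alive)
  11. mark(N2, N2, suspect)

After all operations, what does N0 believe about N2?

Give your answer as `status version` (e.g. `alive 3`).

Op 1: gossip N2<->N0 -> N2.N0=(alive,v0) N2.N1=(alive,v0) N2.N2=(alive,v0) | N0.N0=(alive,v0) N0.N1=(alive,v0) N0.N2=(alive,v0)
Op 2: N0 marks N0=suspect -> (suspect,v1)
Op 3: gossip N1<->N2 -> N1.N0=(alive,v0) N1.N1=(alive,v0) N1.N2=(alive,v0) | N2.N0=(alive,v0) N2.N1=(alive,v0) N2.N2=(alive,v0)
Op 4: N1 marks N2=alive -> (alive,v1)
Op 5: N2 marks N2=alive -> (alive,v1)
Op 6: N0 marks N1=alive -> (alive,v1)
Op 7: gossip N2<->N0 -> N2.N0=(suspect,v1) N2.N1=(alive,v1) N2.N2=(alive,v1) | N0.N0=(suspect,v1) N0.N1=(alive,v1) N0.N2=(alive,v1)
Op 8: N0 marks N1=alive -> (alive,v2)
Op 9: gossip N1<->N2 -> N1.N0=(suspect,v1) N1.N1=(alive,v1) N1.N2=(alive,v1) | N2.N0=(suspect,v1) N2.N1=(alive,v1) N2.N2=(alive,v1)
Op 10: N2 marks N0=alive -> (alive,v2)
Op 11: N2 marks N2=suspect -> (suspect,v2)

Answer: alive 1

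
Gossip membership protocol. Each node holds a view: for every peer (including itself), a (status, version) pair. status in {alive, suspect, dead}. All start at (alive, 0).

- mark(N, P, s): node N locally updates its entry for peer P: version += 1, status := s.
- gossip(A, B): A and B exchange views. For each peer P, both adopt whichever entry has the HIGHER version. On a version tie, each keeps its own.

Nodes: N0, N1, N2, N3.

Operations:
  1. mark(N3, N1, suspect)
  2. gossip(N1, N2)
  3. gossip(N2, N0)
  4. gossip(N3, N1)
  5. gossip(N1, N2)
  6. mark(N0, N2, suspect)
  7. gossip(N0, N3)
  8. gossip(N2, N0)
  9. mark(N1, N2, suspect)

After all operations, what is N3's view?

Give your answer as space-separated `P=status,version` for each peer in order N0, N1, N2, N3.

Op 1: N3 marks N1=suspect -> (suspect,v1)
Op 2: gossip N1<->N2 -> N1.N0=(alive,v0) N1.N1=(alive,v0) N1.N2=(alive,v0) N1.N3=(alive,v0) | N2.N0=(alive,v0) N2.N1=(alive,v0) N2.N2=(alive,v0) N2.N3=(alive,v0)
Op 3: gossip N2<->N0 -> N2.N0=(alive,v0) N2.N1=(alive,v0) N2.N2=(alive,v0) N2.N3=(alive,v0) | N0.N0=(alive,v0) N0.N1=(alive,v0) N0.N2=(alive,v0) N0.N3=(alive,v0)
Op 4: gossip N3<->N1 -> N3.N0=(alive,v0) N3.N1=(suspect,v1) N3.N2=(alive,v0) N3.N3=(alive,v0) | N1.N0=(alive,v0) N1.N1=(suspect,v1) N1.N2=(alive,v0) N1.N3=(alive,v0)
Op 5: gossip N1<->N2 -> N1.N0=(alive,v0) N1.N1=(suspect,v1) N1.N2=(alive,v0) N1.N3=(alive,v0) | N2.N0=(alive,v0) N2.N1=(suspect,v1) N2.N2=(alive,v0) N2.N3=(alive,v0)
Op 6: N0 marks N2=suspect -> (suspect,v1)
Op 7: gossip N0<->N3 -> N0.N0=(alive,v0) N0.N1=(suspect,v1) N0.N2=(suspect,v1) N0.N3=(alive,v0) | N3.N0=(alive,v0) N3.N1=(suspect,v1) N3.N2=(suspect,v1) N3.N3=(alive,v0)
Op 8: gossip N2<->N0 -> N2.N0=(alive,v0) N2.N1=(suspect,v1) N2.N2=(suspect,v1) N2.N3=(alive,v0) | N0.N0=(alive,v0) N0.N1=(suspect,v1) N0.N2=(suspect,v1) N0.N3=(alive,v0)
Op 9: N1 marks N2=suspect -> (suspect,v1)

Answer: N0=alive,0 N1=suspect,1 N2=suspect,1 N3=alive,0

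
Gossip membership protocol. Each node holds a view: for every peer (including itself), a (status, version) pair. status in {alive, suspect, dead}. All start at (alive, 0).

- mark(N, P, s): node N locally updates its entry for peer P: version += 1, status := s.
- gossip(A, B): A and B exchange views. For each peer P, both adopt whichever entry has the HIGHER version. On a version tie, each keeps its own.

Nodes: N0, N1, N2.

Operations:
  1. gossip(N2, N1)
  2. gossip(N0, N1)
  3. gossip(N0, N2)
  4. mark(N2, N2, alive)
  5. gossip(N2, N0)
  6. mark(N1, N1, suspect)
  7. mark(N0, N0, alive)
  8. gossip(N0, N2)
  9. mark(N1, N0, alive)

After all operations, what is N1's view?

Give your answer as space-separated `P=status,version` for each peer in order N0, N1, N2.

Answer: N0=alive,1 N1=suspect,1 N2=alive,0

Derivation:
Op 1: gossip N2<->N1 -> N2.N0=(alive,v0) N2.N1=(alive,v0) N2.N2=(alive,v0) | N1.N0=(alive,v0) N1.N1=(alive,v0) N1.N2=(alive,v0)
Op 2: gossip N0<->N1 -> N0.N0=(alive,v0) N0.N1=(alive,v0) N0.N2=(alive,v0) | N1.N0=(alive,v0) N1.N1=(alive,v0) N1.N2=(alive,v0)
Op 3: gossip N0<->N2 -> N0.N0=(alive,v0) N0.N1=(alive,v0) N0.N2=(alive,v0) | N2.N0=(alive,v0) N2.N1=(alive,v0) N2.N2=(alive,v0)
Op 4: N2 marks N2=alive -> (alive,v1)
Op 5: gossip N2<->N0 -> N2.N0=(alive,v0) N2.N1=(alive,v0) N2.N2=(alive,v1) | N0.N0=(alive,v0) N0.N1=(alive,v0) N0.N2=(alive,v1)
Op 6: N1 marks N1=suspect -> (suspect,v1)
Op 7: N0 marks N0=alive -> (alive,v1)
Op 8: gossip N0<->N2 -> N0.N0=(alive,v1) N0.N1=(alive,v0) N0.N2=(alive,v1) | N2.N0=(alive,v1) N2.N1=(alive,v0) N2.N2=(alive,v1)
Op 9: N1 marks N0=alive -> (alive,v1)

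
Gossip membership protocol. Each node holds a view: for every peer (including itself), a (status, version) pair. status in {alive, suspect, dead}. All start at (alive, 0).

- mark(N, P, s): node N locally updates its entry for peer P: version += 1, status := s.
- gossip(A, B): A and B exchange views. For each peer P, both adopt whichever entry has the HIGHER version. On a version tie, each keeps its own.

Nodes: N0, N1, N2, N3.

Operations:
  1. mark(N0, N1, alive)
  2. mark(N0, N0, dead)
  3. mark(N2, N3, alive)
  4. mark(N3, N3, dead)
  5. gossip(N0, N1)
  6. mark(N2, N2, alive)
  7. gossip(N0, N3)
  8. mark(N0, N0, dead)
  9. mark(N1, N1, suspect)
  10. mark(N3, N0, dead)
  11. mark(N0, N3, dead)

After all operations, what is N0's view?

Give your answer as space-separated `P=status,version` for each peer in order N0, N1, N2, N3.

Op 1: N0 marks N1=alive -> (alive,v1)
Op 2: N0 marks N0=dead -> (dead,v1)
Op 3: N2 marks N3=alive -> (alive,v1)
Op 4: N3 marks N3=dead -> (dead,v1)
Op 5: gossip N0<->N1 -> N0.N0=(dead,v1) N0.N1=(alive,v1) N0.N2=(alive,v0) N0.N3=(alive,v0) | N1.N0=(dead,v1) N1.N1=(alive,v1) N1.N2=(alive,v0) N1.N3=(alive,v0)
Op 6: N2 marks N2=alive -> (alive,v1)
Op 7: gossip N0<->N3 -> N0.N0=(dead,v1) N0.N1=(alive,v1) N0.N2=(alive,v0) N0.N3=(dead,v1) | N3.N0=(dead,v1) N3.N1=(alive,v1) N3.N2=(alive,v0) N3.N3=(dead,v1)
Op 8: N0 marks N0=dead -> (dead,v2)
Op 9: N1 marks N1=suspect -> (suspect,v2)
Op 10: N3 marks N0=dead -> (dead,v2)
Op 11: N0 marks N3=dead -> (dead,v2)

Answer: N0=dead,2 N1=alive,1 N2=alive,0 N3=dead,2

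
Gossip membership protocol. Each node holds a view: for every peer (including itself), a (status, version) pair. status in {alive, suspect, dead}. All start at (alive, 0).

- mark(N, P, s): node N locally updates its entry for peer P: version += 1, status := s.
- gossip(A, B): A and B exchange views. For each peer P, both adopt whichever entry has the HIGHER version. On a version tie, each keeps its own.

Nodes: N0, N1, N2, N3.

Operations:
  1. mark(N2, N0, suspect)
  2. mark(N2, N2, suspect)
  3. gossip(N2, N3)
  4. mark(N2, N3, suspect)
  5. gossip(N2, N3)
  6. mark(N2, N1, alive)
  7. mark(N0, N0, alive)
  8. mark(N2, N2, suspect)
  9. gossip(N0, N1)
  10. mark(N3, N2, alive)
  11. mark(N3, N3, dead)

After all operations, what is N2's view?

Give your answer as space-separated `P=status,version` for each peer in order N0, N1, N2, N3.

Op 1: N2 marks N0=suspect -> (suspect,v1)
Op 2: N2 marks N2=suspect -> (suspect,v1)
Op 3: gossip N2<->N3 -> N2.N0=(suspect,v1) N2.N1=(alive,v0) N2.N2=(suspect,v1) N2.N3=(alive,v0) | N3.N0=(suspect,v1) N3.N1=(alive,v0) N3.N2=(suspect,v1) N3.N3=(alive,v0)
Op 4: N2 marks N3=suspect -> (suspect,v1)
Op 5: gossip N2<->N3 -> N2.N0=(suspect,v1) N2.N1=(alive,v0) N2.N2=(suspect,v1) N2.N3=(suspect,v1) | N3.N0=(suspect,v1) N3.N1=(alive,v0) N3.N2=(suspect,v1) N3.N3=(suspect,v1)
Op 6: N2 marks N1=alive -> (alive,v1)
Op 7: N0 marks N0=alive -> (alive,v1)
Op 8: N2 marks N2=suspect -> (suspect,v2)
Op 9: gossip N0<->N1 -> N0.N0=(alive,v1) N0.N1=(alive,v0) N0.N2=(alive,v0) N0.N3=(alive,v0) | N1.N0=(alive,v1) N1.N1=(alive,v0) N1.N2=(alive,v0) N1.N3=(alive,v0)
Op 10: N3 marks N2=alive -> (alive,v2)
Op 11: N3 marks N3=dead -> (dead,v2)

Answer: N0=suspect,1 N1=alive,1 N2=suspect,2 N3=suspect,1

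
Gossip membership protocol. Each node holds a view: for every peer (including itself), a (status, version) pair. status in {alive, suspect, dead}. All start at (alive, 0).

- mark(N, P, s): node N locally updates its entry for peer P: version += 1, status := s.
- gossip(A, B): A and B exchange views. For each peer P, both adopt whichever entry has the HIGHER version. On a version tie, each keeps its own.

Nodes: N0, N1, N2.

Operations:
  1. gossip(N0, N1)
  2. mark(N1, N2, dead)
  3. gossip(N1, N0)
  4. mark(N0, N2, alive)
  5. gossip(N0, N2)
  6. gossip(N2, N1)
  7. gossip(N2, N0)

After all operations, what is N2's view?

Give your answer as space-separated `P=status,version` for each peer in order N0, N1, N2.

Answer: N0=alive,0 N1=alive,0 N2=alive,2

Derivation:
Op 1: gossip N0<->N1 -> N0.N0=(alive,v0) N0.N1=(alive,v0) N0.N2=(alive,v0) | N1.N0=(alive,v0) N1.N1=(alive,v0) N1.N2=(alive,v0)
Op 2: N1 marks N2=dead -> (dead,v1)
Op 3: gossip N1<->N0 -> N1.N0=(alive,v0) N1.N1=(alive,v0) N1.N2=(dead,v1) | N0.N0=(alive,v0) N0.N1=(alive,v0) N0.N2=(dead,v1)
Op 4: N0 marks N2=alive -> (alive,v2)
Op 5: gossip N0<->N2 -> N0.N0=(alive,v0) N0.N1=(alive,v0) N0.N2=(alive,v2) | N2.N0=(alive,v0) N2.N1=(alive,v0) N2.N2=(alive,v2)
Op 6: gossip N2<->N1 -> N2.N0=(alive,v0) N2.N1=(alive,v0) N2.N2=(alive,v2) | N1.N0=(alive,v0) N1.N1=(alive,v0) N1.N2=(alive,v2)
Op 7: gossip N2<->N0 -> N2.N0=(alive,v0) N2.N1=(alive,v0) N2.N2=(alive,v2) | N0.N0=(alive,v0) N0.N1=(alive,v0) N0.N2=(alive,v2)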